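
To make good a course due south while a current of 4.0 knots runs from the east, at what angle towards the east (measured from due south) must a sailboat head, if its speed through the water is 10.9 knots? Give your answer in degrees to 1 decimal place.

21.5°

The current pushes perpendicular to the desired track; the heading must have a component into the current equal to 4.0 knots: 10.9 sin θ = 4.0.
sin θ = 0.3670, so θ = 21.529°.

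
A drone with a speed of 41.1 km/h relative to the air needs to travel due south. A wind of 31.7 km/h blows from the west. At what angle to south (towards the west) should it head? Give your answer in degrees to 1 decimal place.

The wind pushes perpendicular to the desired track; the heading must have a component into the wind equal to 31.7 km/h: 41.1 sin θ = 31.7.
sin θ = 0.7713, so θ = 50.470°.

50.5°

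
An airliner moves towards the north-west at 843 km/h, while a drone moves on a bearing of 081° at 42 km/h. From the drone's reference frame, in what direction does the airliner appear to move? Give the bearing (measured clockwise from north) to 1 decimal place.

312.8°

Taking east as x and north as y: airliner velocity = (-596.091, 596.091) km/h; drone velocity = (41.483, 6.570) km/h.
Velocity of airliner relative to drone = (-596.091, 596.091) − (41.483, 6.570) = (-637.574, 589.521) km/h.
Bearing = atan2(-637.57, 589.52) = 312.76° clockwise from north.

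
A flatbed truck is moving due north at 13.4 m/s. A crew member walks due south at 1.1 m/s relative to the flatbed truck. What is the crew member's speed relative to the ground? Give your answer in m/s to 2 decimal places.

12.30 m/s

Taking east as x and north as y: flatbed truck velocity = (0.000, 13.400) m/s; crew member velocity relative to flatbed truck = (0.000, -1.100) m/s.
Velocity relative to ground = (0.000, 13.400) + (0.000, -1.100) = (0.000, 12.300) m/s.
Speed = |(0.000, 12.300)| = 12.300 m/s.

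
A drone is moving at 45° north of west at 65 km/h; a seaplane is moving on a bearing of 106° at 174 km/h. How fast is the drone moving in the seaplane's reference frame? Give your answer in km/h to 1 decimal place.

233.0 km/h

Taking east as x and north as y: drone velocity = (-45.962, 45.962) km/h; seaplane velocity = (167.260, -47.961) km/h.
Velocity of drone relative to seaplane = (-45.962, 45.962) − (167.260, -47.961) = (-213.221, 93.923) km/h.
Magnitude = |(-213.221, 93.923)| = 232.991 km/h.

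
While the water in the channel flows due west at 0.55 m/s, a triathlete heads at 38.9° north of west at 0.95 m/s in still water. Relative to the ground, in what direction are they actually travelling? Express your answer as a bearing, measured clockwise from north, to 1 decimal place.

Taking east as x and north as y: velocity relative to the water = (-0.739, 0.597) m/s; the water relative to ground = (-0.550, 0.000) m/s.
Velocity relative to ground = (-0.739, 0.597) + (-0.550, 0.000) = (-1.289, 0.597) m/s.
Bearing = atan2(-1.29, 0.60) = 294.83° clockwise from north.

294.8°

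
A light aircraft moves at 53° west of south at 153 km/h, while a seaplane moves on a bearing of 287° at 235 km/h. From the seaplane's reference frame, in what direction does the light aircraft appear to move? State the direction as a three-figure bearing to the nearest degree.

Taking east as x and north as y: light aircraft velocity = (-122.191, -92.078) km/h; seaplane velocity = (-224.732, 68.707) km/h.
Velocity of light aircraft relative to seaplane = (-122.191, -92.078) − (-224.732, 68.707) = (102.540, -160.785) km/h.
Bearing = atan2(102.54, -160.79) = 147.47° clockwise from north.

147°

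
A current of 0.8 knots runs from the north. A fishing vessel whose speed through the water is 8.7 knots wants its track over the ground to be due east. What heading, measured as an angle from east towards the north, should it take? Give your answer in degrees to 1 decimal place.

The current pushes perpendicular to the desired track; the heading must have a component into the current equal to 0.8 knots: 8.7 sin θ = 0.8.
sin θ = 0.0920, so θ = 5.276°.

5.3°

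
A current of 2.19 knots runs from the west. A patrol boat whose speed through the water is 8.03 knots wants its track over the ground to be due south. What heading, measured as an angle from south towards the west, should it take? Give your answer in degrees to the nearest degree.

The current pushes perpendicular to the desired track; the heading must have a component into the current equal to 2.19 knots: 8.03 sin θ = 2.19.
sin θ = 0.2727, so θ = 15.827°.

16°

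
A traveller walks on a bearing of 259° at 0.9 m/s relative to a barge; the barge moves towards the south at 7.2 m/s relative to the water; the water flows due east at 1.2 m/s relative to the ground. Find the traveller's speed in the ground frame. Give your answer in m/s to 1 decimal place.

In east/north components (m/s): traveller relative to barge = (-0.883, -0.172); barge relative to water = (0.000, -7.200); water relative to ground = (1.200, 0.000).
Sum = (0.317, -7.372) m/s.
Speed = |(0.317, -7.372)| = 7.379 m/s.

7.4 m/s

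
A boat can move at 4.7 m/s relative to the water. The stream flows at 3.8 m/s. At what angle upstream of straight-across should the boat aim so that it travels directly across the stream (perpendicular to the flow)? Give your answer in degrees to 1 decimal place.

54.0°

To cancel the current, the upstream component of the boat's velocity must equal the flow: 4.7 sin θ = 3.8.
sin θ = 3.8 / 4.7 = 0.8085.
θ = arcsin(0.8085) = 53.951°.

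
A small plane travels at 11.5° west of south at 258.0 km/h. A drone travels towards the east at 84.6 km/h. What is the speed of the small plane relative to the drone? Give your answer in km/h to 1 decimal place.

287.1 km/h

Taking east as x and north as y: small plane velocity = (-51.437, -252.821) km/h; drone velocity = (84.600, 0.000) km/h.
Velocity of small plane relative to drone = (-51.437, -252.821) − (84.600, 0.000) = (-136.037, -252.821) km/h.
Magnitude = |(-136.037, -252.821)| = 287.096 km/h.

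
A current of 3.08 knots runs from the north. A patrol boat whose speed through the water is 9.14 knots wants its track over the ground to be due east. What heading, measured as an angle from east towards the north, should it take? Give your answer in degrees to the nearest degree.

20°

The current pushes perpendicular to the desired track; the heading must have a component into the current equal to 3.08 knots: 9.14 sin θ = 3.08.
sin θ = 0.3370, so θ = 19.693°.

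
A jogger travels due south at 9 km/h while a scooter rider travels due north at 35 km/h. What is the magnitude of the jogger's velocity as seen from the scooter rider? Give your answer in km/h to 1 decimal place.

Taking east as x and north as y: jogger velocity = (0.000, -9.000) km/h; scooter rider velocity = (0.000, 35.000) km/h.
Velocity of jogger relative to scooter rider = (0.000, -9.000) − (0.000, 35.000) = (0.000, -44.000) km/h.
Magnitude = |(0.000, -44.000)| = 44.000 km/h.

44.0 km/h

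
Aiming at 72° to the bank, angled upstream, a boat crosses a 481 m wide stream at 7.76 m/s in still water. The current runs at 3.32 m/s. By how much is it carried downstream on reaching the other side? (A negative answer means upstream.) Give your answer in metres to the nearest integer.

Perpendicular speed = 7.380 m/s; crossing time = 481 / 7.380 = 65.174 s.
Net downstream speed = 0.922 m/s.
Drift = 0.922 × 65.174 = 60.093 m (downstream).

60 m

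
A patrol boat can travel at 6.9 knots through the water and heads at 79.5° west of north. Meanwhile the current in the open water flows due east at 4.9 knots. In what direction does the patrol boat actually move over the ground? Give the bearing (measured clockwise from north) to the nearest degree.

Taking east as x and north as y: velocity relative to the water = (-6.784, 1.257) knots; the water relative to ground = (4.900, 0.000) knots.
Velocity relative to ground = (-6.784, 1.257) + (4.900, 0.000) = (-1.884, 1.257) knots.
Bearing = atan2(-1.88, 1.26) = 303.71° clockwise from north.

304°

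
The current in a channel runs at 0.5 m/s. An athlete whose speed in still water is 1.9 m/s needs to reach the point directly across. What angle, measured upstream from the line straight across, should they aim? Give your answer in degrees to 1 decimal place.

To cancel the current, the upstream component of the athlete's velocity must equal the flow: 1.9 sin θ = 0.5.
sin θ = 0.5 / 1.9 = 0.2632.
θ = arcsin(0.2632) = 15.258°.

15.3°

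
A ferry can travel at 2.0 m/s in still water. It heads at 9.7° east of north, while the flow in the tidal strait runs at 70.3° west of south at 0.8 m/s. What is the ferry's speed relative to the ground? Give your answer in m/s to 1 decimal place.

1.8 m/s

Taking east as x and north as y: velocity relative to the water = (0.337, 1.971) m/s; the water relative to ground = (-0.753, -0.270) m/s.
Velocity relative to ground = (0.337, 1.971) + (-0.753, -0.270) = (-0.416, 1.702) m/s.
Speed = |(-0.416, 1.702)| = 1.752 m/s.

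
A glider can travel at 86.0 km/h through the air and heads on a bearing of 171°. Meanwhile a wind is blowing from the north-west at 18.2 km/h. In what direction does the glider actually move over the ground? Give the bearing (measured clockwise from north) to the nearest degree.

165°

Taking east as x and north as y: velocity relative to the air = (13.453, -84.941) km/h; the air relative to ground = (12.869, -12.869) km/h.
Velocity relative to ground = (13.453, -84.941) + (12.869, -12.869) = (26.323, -97.811) km/h.
Bearing = atan2(26.32, -97.81) = 164.94° clockwise from north.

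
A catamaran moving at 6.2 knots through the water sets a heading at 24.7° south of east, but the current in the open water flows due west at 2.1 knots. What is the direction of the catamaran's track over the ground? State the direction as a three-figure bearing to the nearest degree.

126°

Taking east as x and north as y: velocity relative to the water = (5.633, -2.591) knots; the water relative to ground = (-2.100, 0.000) knots.
Velocity relative to ground = (5.633, -2.591) + (-2.100, 0.000) = (3.533, -2.591) knots.
Bearing = atan2(3.53, -2.59) = 126.25° clockwise from north.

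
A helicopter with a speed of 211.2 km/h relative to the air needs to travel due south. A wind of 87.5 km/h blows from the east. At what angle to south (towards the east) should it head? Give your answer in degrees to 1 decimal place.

24.5°

The wind pushes perpendicular to the desired track; the heading must have a component into the wind equal to 87.5 km/h: 211.2 sin θ = 87.5.
sin θ = 0.4143, so θ = 24.475°.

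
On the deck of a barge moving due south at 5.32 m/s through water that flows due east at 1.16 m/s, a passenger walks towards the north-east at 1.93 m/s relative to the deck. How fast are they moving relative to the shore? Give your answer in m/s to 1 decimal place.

4.7 m/s

In east/north components (m/s): passenger relative to barge = (1.365, 1.365); barge relative to water = (0.000, -5.320); water relative to ground = (1.160, 0.000).
Sum = (2.525, -3.955) m/s.
Speed = |(2.525, -3.955)| = 4.692 m/s.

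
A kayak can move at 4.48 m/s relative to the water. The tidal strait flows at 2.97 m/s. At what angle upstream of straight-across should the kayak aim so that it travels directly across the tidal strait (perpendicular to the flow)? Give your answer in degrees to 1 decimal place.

41.5°

To cancel the current, the upstream component of the kayak's velocity must equal the flow: 4.48 sin θ = 2.97.
sin θ = 2.97 / 4.48 = 0.6629.
θ = arcsin(0.6629) = 41.525°.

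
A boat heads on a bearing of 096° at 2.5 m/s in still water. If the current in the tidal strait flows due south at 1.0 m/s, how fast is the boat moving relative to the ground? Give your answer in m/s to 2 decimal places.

2.79 m/s

Taking east as x and north as y: velocity relative to the water = (2.486, -0.261) m/s; the water relative to ground = (0.000, -1.000) m/s.
Velocity relative to ground = (2.486, -0.261) + (0.000, -1.000) = (2.486, -1.261) m/s.
Speed = |(2.486, -1.261)| = 2.788 m/s.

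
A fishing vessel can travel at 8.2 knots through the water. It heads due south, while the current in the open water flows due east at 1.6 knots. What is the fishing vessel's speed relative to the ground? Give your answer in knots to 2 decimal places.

Taking east as x and north as y: velocity relative to the water = (0.000, -8.200) knots; the water relative to ground = (1.600, 0.000) knots.
Velocity relative to ground = (0.000, -8.200) + (1.600, 0.000) = (1.600, -8.200) knots.
Speed = |(1.600, -8.200)| = 8.355 knots.

8.35 knots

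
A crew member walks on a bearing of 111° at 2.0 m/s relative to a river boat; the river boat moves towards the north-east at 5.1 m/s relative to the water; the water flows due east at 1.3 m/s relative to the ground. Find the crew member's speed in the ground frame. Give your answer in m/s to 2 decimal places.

7.36 m/s

In east/north components (m/s): crew member relative to river boat = (1.867, -0.717); river boat relative to water = (3.606, 3.606); water relative to ground = (1.300, 0.000).
Sum = (6.773, 2.890) m/s.
Speed = |(6.773, 2.890)| = 7.364 m/s.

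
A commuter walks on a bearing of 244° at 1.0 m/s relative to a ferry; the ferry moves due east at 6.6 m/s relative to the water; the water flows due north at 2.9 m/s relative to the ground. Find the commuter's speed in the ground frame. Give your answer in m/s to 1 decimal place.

6.2 m/s

In east/north components (m/s): commuter relative to ferry = (-0.899, -0.438); ferry relative to water = (6.600, 0.000); water relative to ground = (0.000, 2.900).
Sum = (5.701, 2.462) m/s.
Speed = |(5.701, 2.462)| = 6.210 m/s.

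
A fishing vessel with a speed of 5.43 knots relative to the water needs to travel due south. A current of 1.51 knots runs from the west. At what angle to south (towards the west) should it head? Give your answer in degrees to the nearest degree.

The current pushes perpendicular to the desired track; the heading must have a component into the current equal to 1.51 knots: 5.43 sin θ = 1.51.
sin θ = 0.2781, so θ = 16.146°.

16°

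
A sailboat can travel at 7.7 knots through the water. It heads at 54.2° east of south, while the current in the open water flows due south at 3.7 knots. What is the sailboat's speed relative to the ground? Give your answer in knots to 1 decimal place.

Taking east as x and north as y: velocity relative to the water = (6.245, -4.504) knots; the water relative to ground = (0.000, -3.700) knots.
Velocity relative to ground = (6.245, -4.504) + (0.000, -3.700) = (6.245, -8.204) knots.
Speed = |(6.245, -8.204)| = 10.311 knots.

10.3 knots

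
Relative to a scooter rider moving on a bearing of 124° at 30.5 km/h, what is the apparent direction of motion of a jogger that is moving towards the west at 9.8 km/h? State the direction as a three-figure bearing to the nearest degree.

296°

Taking east as x and north as y: jogger velocity = (-9.800, 0.000) km/h; scooter rider velocity = (25.286, -17.055) km/h.
Velocity of jogger relative to scooter rider = (-9.800, 0.000) − (25.286, -17.055) = (-35.086, 17.055) km/h.
Bearing = atan2(-35.09, 17.06) = 295.92° clockwise from north.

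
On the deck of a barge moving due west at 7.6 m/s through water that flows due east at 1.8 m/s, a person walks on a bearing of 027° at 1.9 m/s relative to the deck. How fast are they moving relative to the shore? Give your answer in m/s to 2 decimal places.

In east/north components (m/s): person relative to barge = (0.863, 1.693); barge relative to water = (-7.600, 0.000); water relative to ground = (1.800, 0.000).
Sum = (-4.937, 1.693) m/s.
Speed = |(-4.937, 1.693)| = 5.220 m/s.

5.22 m/s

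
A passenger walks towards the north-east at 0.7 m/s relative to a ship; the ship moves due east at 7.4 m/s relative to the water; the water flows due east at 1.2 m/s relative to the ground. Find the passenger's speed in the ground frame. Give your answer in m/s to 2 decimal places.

9.11 m/s

In east/north components (m/s): passenger relative to ship = (0.495, 0.495); ship relative to water = (7.400, 0.000); water relative to ground = (1.200, 0.000).
Sum = (9.095, 0.495) m/s.
Speed = |(9.095, 0.495)| = 9.108 m/s.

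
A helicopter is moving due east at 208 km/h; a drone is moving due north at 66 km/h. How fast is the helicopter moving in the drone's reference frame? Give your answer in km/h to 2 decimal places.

218.22 km/h

Taking east as x and north as y: helicopter velocity = (208.000, 0.000) km/h; drone velocity = (0.000, 66.000) km/h.
Velocity of helicopter relative to drone = (208.000, 0.000) − (0.000, 66.000) = (208.000, -66.000) km/h.
Magnitude = |(208.000, -66.000)| = 218.220 km/h.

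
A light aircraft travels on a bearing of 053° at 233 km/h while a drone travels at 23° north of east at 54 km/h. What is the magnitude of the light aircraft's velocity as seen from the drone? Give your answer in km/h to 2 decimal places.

Taking east as x and north as y: light aircraft velocity = (186.082, 140.223) km/h; drone velocity = (49.707, 21.099) km/h.
Velocity of light aircraft relative to drone = (186.082, 140.223) − (49.707, 21.099) = (136.375, 119.123) km/h.
Magnitude = |(136.375, 119.123)| = 181.076 km/h.

181.08 km/h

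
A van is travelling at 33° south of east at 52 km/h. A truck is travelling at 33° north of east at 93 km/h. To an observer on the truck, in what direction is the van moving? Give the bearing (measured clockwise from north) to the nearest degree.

Taking east as x and north as y: van velocity = (43.611, -28.321) km/h; truck velocity = (77.996, 50.651) km/h.
Velocity of van relative to truck = (43.611, -28.321) − (77.996, 50.651) = (-34.385, -78.973) km/h.
Bearing = atan2(-34.39, -78.97) = 203.53° clockwise from north.

204°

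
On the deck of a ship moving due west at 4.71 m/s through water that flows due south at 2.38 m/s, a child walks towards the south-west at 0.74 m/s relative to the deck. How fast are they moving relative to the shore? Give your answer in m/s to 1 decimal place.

In east/north components (m/s): child relative to ship = (-0.523, -0.523); ship relative to water = (-4.710, 0.000); water relative to ground = (0.000, -2.380).
Sum = (-5.233, -2.903) m/s.
Speed = |(-5.233, -2.903)| = 5.985 m/s.

6.0 m/s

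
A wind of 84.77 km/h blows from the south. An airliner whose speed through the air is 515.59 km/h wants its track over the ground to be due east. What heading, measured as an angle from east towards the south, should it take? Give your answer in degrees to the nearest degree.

9°

The wind pushes perpendicular to the desired track; the heading must have a component into the wind equal to 84.77 km/h: 515.59 sin θ = 84.77.
sin θ = 0.1644, so θ = 9.463°.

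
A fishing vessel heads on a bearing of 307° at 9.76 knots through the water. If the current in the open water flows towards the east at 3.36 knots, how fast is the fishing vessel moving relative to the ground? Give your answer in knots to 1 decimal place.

7.4 knots

Taking east as x and north as y: velocity relative to the water = (-7.795, 5.874) knots; the water relative to ground = (3.360, 0.000) knots.
Velocity relative to ground = (-7.795, 5.874) + (3.360, 0.000) = (-4.435, 5.874) knots.
Speed = |(-4.435, 5.874)| = 7.360 knots.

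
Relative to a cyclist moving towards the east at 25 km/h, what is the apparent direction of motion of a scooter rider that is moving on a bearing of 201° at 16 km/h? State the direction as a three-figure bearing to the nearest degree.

Taking east as x and north as y: scooter rider velocity = (-5.734, -14.937) km/h; cyclist velocity = (25.000, 0.000) km/h.
Velocity of scooter rider relative to cyclist = (-5.734, -14.937) − (25.000, 0.000) = (-30.734, -14.937) km/h.
Bearing = atan2(-30.73, -14.94) = 244.08° clockwise from north.

244°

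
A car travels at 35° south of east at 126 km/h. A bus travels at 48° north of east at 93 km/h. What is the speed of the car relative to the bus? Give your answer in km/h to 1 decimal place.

147.2 km/h

Taking east as x and north as y: car velocity = (103.213, -72.271) km/h; bus velocity = (62.229, 69.112) km/h.
Velocity of car relative to bus = (103.213, -72.271) − (62.229, 69.112) = (40.984, -141.383) km/h.
Magnitude = |(40.984, -141.383)| = 147.203 km/h.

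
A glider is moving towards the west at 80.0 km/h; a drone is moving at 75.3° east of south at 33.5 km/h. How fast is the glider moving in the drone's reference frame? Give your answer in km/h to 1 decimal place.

112.7 km/h

Taking east as x and north as y: glider velocity = (-80.000, 0.000) km/h; drone velocity = (32.403, -8.501) km/h.
Velocity of glider relative to drone = (-80.000, 0.000) − (32.403, -8.501) = (-112.403, 8.501) km/h.
Magnitude = |(-112.403, 8.501)| = 112.724 km/h.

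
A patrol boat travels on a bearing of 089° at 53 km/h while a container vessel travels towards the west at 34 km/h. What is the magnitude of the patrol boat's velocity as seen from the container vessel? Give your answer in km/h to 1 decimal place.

87.0 km/h

Taking east as x and north as y: patrol boat velocity = (52.992, 0.925) km/h; container vessel velocity = (-34.000, 0.000) km/h.
Velocity of patrol boat relative to container vessel = (52.992, 0.925) − (-34.000, 0.000) = (86.992, 0.925) km/h.
Magnitude = |(86.992, 0.925)| = 86.997 km/h.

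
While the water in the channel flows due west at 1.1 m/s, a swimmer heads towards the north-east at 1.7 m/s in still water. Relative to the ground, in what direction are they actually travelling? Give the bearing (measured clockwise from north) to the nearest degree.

Taking east as x and north as y: velocity relative to the water = (1.202, 1.202) m/s; the water relative to ground = (-1.100, 0.000) m/s.
Velocity relative to ground = (1.202, 1.202) + (-1.100, 0.000) = (0.102, 1.202) m/s.
Bearing = atan2(0.10, 1.20) = 4.85° clockwise from north.

005°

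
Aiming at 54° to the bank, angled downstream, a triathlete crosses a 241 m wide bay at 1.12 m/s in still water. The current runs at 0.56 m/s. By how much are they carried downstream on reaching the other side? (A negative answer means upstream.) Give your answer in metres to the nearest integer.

324 m

Perpendicular speed = 0.906 m/s; crossing time = 241 / 0.906 = 265.975 s.
Net downstream speed = 1.218 m/s.
Drift = 1.218 × 265.975 = 324.043 m (downstream).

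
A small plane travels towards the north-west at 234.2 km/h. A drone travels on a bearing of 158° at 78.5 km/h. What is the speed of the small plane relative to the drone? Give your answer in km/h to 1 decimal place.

Taking east as x and north as y: small plane velocity = (-165.604, 165.604) km/h; drone velocity = (29.407, -72.784) km/h.
Velocity of small plane relative to drone = (-165.604, 165.604) − (29.407, -72.784) = (-195.011, 238.388) km/h.
Magnitude = |(-195.011, 238.388)| = 307.991 km/h.

308.0 km/h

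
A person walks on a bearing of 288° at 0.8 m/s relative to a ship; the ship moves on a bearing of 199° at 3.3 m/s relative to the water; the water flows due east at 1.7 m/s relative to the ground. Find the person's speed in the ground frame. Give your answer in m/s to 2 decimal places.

2.88 m/s

In east/north components (m/s): person relative to ship = (-0.761, 0.247); ship relative to water = (-1.074, -3.120); water relative to ground = (1.700, 0.000).
Sum = (-0.135, -2.873) m/s.
Speed = |(-0.135, -2.873)| = 2.876 m/s.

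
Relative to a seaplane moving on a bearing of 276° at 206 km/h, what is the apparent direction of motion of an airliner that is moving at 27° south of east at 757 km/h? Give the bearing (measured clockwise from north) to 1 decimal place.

112.6°

Taking east as x and north as y: airliner velocity = (674.492, -343.671) km/h; seaplane velocity = (-204.872, 21.533) km/h.
Velocity of airliner relative to seaplane = (674.492, -343.671) − (-204.872, 21.533) = (879.363, -365.204) km/h.
Bearing = atan2(879.36, -365.20) = 112.55° clockwise from north.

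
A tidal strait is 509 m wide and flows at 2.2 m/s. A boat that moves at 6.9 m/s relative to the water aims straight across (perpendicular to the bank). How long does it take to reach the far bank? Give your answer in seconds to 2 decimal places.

73.77 s

The component of the boat's velocity perpendicular to the bank is 6.9 m/s.
Only the cross-stream component determines the crossing time; the current contributes nothing perpendicular to the bank.
Time = 509 / 6.900 = 73.768 s.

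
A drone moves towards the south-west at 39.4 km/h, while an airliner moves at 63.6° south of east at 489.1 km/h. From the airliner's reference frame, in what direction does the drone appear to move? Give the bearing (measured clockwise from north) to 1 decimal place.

329.1°

Taking east as x and north as y: drone velocity = (-27.860, -27.860) km/h; airliner velocity = (217.471, -438.093) km/h.
Velocity of drone relative to airliner = (-27.860, -27.860) − (217.471, -438.093) = (-245.331, 410.233) km/h.
Bearing = atan2(-245.33, 410.23) = 329.12° clockwise from north.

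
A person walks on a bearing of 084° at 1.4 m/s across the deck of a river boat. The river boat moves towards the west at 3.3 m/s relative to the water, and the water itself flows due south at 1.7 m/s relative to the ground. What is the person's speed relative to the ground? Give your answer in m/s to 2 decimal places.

2.46 m/s

In east/north components (m/s): person relative to river boat = (1.392, 0.146); river boat relative to water = (-3.300, 0.000); water relative to ground = (0.000, -1.700).
Sum = (-1.908, -1.554) m/s.
Speed = |(-1.908, -1.554)| = 2.460 m/s.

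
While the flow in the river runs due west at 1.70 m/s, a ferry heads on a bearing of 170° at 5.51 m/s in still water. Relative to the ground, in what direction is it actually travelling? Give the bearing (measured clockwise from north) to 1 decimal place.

Taking east as x and north as y: velocity relative to the water = (0.957, -5.426) m/s; the water relative to ground = (-1.700, 0.000) m/s.
Velocity relative to ground = (0.957, -5.426) + (-1.700, 0.000) = (-0.743, -5.426) m/s.
Bearing = atan2(-0.74, -5.43) = 187.80° clockwise from north.

187.8°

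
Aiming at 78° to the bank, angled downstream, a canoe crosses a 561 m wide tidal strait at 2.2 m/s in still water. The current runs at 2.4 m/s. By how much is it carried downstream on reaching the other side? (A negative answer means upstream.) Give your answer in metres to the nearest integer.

Perpendicular speed = 2.152 m/s; crossing time = 561 / 2.152 = 260.697 s.
Net downstream speed = 2.857 m/s.
Drift = 2.857 × 260.697 = 744.917 m (downstream).

745 m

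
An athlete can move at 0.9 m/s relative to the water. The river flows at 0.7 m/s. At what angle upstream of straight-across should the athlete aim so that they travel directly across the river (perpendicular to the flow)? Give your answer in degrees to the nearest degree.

51°

To cancel the current, the upstream component of the athlete's velocity must equal the flow: 0.9 sin θ = 0.7.
sin θ = 0.7 / 0.9 = 0.7778.
θ = arcsin(0.7778) = 51.058°.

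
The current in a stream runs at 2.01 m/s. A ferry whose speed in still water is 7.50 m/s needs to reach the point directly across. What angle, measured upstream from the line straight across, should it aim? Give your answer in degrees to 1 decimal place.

To cancel the current, the upstream component of the ferry's velocity must equal the flow: 7.50 sin θ = 2.01.
sin θ = 2.01 / 7.50 = 0.2680.
θ = arcsin(0.2680) = 15.545°.

15.5°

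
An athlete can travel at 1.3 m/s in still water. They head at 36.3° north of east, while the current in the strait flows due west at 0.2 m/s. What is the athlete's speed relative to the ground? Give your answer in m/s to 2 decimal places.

Taking east as x and north as y: velocity relative to the water = (1.048, 0.770) m/s; the water relative to ground = (-0.200, 0.000) m/s.
Velocity relative to ground = (1.048, 0.770) + (-0.200, 0.000) = (0.848, 0.770) m/s.
Speed = |(0.848, 0.770)| = 1.145 m/s.

1.14 m/s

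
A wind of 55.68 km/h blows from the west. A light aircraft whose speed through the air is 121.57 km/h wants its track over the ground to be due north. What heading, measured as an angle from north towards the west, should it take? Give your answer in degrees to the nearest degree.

27°

The wind pushes perpendicular to the desired track; the heading must have a component into the wind equal to 55.68 km/h: 121.57 sin θ = 55.68.
sin θ = 0.4580, so θ = 27.259°.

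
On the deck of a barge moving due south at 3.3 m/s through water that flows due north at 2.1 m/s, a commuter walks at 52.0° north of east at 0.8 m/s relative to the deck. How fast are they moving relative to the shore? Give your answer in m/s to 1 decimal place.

0.8 m/s

In east/north components (m/s): commuter relative to barge = (0.493, 0.630); barge relative to water = (0.000, -3.300); water relative to ground = (0.000, 2.100).
Sum = (0.493, -0.570) m/s.
Speed = |(0.493, -0.570)| = 0.753 m/s.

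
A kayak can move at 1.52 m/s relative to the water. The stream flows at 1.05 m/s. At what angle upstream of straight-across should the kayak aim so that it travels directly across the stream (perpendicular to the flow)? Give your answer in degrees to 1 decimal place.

To cancel the current, the upstream component of the kayak's velocity must equal the flow: 1.52 sin θ = 1.05.
sin θ = 1.05 / 1.52 = 0.6908.
θ = arcsin(0.6908) = 43.693°.

43.7°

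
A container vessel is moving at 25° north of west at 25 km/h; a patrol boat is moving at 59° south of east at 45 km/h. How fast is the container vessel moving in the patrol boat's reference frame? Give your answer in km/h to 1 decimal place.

67.2 km/h

Taking east as x and north as y: container vessel velocity = (-22.658, 10.565) km/h; patrol boat velocity = (23.177, -38.573) km/h.
Velocity of container vessel relative to patrol boat = (-22.658, 10.565) − (23.177, -38.573) = (-45.834, 49.138) km/h.
Magnitude = |(-45.834, 49.138)| = 67.196 km/h.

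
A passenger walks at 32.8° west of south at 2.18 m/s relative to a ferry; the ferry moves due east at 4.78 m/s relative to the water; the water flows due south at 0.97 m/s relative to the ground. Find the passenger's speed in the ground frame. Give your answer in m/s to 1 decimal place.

In east/north components (m/s): passenger relative to ferry = (-1.181, -1.832); ferry relative to water = (4.780, 0.000); water relative to ground = (0.000, -0.970).
Sum = (3.599, -2.802) m/s.
Speed = |(3.599, -2.802)| = 4.561 m/s.

4.6 m/s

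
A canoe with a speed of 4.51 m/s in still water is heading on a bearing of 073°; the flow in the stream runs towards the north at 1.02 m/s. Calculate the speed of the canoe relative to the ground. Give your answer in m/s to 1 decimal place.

Taking east as x and north as y: velocity relative to the water = (4.313, 1.319) m/s; the water relative to ground = (0.000, 1.020) m/s.
Velocity relative to ground = (4.313, 1.319) + (0.000, 1.020) = (4.313, 2.339) m/s.
Speed = |(4.313, 2.339)| = 4.906 m/s.

4.9 m/s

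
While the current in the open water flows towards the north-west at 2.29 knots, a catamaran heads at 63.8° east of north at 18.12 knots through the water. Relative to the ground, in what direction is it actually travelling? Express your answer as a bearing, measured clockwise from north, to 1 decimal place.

056.7°

Taking east as x and north as y: velocity relative to the water = (16.258, 8.000) knots; the water relative to ground = (-1.619, 1.619) knots.
Velocity relative to ground = (16.258, 8.000) + (-1.619, 1.619) = (14.639, 9.619) knots.
Bearing = atan2(14.64, 9.62) = 56.69° clockwise from north.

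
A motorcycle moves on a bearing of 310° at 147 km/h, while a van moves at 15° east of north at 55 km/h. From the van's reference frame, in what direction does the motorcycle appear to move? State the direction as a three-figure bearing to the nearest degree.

288°

Taking east as x and north as y: motorcycle velocity = (-112.609, 94.490) km/h; van velocity = (14.235, 53.126) km/h.
Velocity of motorcycle relative to van = (-112.609, 94.490) − (14.235, 53.126) = (-126.844, 41.364) km/h.
Bearing = atan2(-126.84, 41.36) = 288.06° clockwise from north.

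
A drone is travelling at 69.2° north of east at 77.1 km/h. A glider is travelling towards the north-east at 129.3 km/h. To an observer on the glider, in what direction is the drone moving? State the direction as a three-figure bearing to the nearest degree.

253°

Taking east as x and north as y: drone velocity = (27.379, 72.075) km/h; glider velocity = (91.429, 91.429) km/h.
Velocity of drone relative to glider = (27.379, 72.075) − (91.429, 91.429) = (-64.050, -19.354) km/h.
Bearing = atan2(-64.05, -19.35) = 253.19° clockwise from north.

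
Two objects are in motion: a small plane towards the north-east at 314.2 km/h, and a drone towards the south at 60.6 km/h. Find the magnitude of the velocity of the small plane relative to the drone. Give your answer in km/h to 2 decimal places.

359.61 km/h

Taking east as x and north as y: small plane velocity = (222.173, 222.173) km/h; drone velocity = (0.000, -60.600) km/h.
Velocity of small plane relative to drone = (222.173, 222.173) − (0.000, -60.600) = (222.173, 282.773) km/h.
Magnitude = |(222.173, 282.773)| = 359.613 km/h.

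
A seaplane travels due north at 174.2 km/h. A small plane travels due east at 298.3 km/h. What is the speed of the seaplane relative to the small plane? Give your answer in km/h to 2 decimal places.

345.44 km/h

Taking east as x and north as y: seaplane velocity = (0.000, 174.200) km/h; small plane velocity = (298.300, 0.000) km/h.
Velocity of seaplane relative to small plane = (0.000, 174.200) − (298.300, 0.000) = (-298.300, 174.200) km/h.
Magnitude = |(-298.300, 174.200)| = 345.440 km/h.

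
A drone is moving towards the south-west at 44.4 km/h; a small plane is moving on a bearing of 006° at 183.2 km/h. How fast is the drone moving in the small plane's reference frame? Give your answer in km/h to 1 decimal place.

Taking east as x and north as y: drone velocity = (-31.396, -31.396) km/h; small plane velocity = (19.150, 182.196) km/h.
Velocity of drone relative to small plane = (-31.396, -31.396) − (19.150, 182.196) = (-50.545, -213.592) km/h.
Magnitude = |(-50.545, -213.592)| = 219.491 km/h.

219.5 km/h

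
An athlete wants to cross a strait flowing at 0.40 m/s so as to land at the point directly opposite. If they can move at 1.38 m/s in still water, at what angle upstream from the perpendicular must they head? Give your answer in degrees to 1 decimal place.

16.8°

To cancel the current, the upstream component of the athlete's velocity must equal the flow: 1.38 sin θ = 0.40.
sin θ = 0.40 / 1.38 = 0.2899.
θ = arcsin(0.2899) = 16.849°.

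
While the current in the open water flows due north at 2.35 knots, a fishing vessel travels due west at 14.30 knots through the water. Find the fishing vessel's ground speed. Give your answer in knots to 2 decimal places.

14.49 knots

Taking east as x and north as y: velocity relative to the water = (-14.300, 0.000) knots; the water relative to ground = (0.000, 2.350) knots.
Velocity relative to ground = (-14.300, 0.000) + (0.000, 2.350) = (-14.300, 2.350) knots.
Speed = |(-14.300, 2.350)| = 14.492 knots.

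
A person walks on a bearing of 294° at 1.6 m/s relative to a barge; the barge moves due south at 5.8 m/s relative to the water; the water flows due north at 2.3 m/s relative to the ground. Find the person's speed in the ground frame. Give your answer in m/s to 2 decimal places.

3.20 m/s

In east/north components (m/s): person relative to barge = (-1.462, 0.651); barge relative to water = (0.000, -5.800); water relative to ground = (0.000, 2.300).
Sum = (-1.462, -2.849) m/s.
Speed = |(-1.462, -2.849)| = 3.202 m/s.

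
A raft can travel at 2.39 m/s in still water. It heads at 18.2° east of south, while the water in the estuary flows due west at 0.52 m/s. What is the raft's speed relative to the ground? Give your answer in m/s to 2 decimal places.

2.28 m/s

Taking east as x and north as y: velocity relative to the water = (0.746, -2.270) m/s; the water relative to ground = (-0.520, 0.000) m/s.
Velocity relative to ground = (0.746, -2.270) + (-0.520, 0.000) = (0.226, -2.270) m/s.
Speed = |(0.226, -2.270)| = 2.282 m/s.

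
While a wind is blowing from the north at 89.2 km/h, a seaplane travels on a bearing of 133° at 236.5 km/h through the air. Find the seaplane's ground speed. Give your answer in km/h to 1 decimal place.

Taking east as x and north as y: velocity relative to the air = (172.965, -161.293) km/h; the air relative to ground = (0.000, -89.200) km/h.
Velocity relative to ground = (172.965, -161.293) + (0.000, -89.200) = (172.965, -250.493) km/h.
Speed = |(172.965, -250.493)| = 304.407 km/h.

304.4 km/h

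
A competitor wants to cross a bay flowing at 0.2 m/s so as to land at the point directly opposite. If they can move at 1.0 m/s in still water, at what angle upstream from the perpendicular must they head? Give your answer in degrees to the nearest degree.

12°

To cancel the current, the upstream component of the competitor's velocity must equal the flow: 1.0 sin θ = 0.2.
sin θ = 0.2 / 1.0 = 0.2000.
θ = arcsin(0.2000) = 11.537°.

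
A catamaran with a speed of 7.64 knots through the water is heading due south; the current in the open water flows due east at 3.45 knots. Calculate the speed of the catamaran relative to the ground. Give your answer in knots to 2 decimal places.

Taking east as x and north as y: velocity relative to the water = (0.000, -7.640) knots; the water relative to ground = (3.450, 0.000) knots.
Velocity relative to ground = (0.000, -7.640) + (3.450, 0.000) = (3.450, -7.640) knots.
Speed = |(3.450, -7.640)| = 8.383 knots.

8.38 knots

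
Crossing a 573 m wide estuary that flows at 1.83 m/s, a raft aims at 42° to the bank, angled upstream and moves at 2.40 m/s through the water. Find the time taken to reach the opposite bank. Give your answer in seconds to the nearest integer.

357 s

The component of the raft's velocity perpendicular to the bank is 2.40 × sin 42° = 1.606 m/s.
The current is parallel to the bank, so it does not affect the crossing time.
Time = 573 / 1.606 = 356.806 s.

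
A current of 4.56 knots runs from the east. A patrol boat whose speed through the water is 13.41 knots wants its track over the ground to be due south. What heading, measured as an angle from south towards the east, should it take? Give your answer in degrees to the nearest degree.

The current pushes perpendicular to the desired track; the heading must have a component into the current equal to 4.56 knots: 13.41 sin θ = 4.56.
sin θ = 0.3400, so θ = 19.880°.

20°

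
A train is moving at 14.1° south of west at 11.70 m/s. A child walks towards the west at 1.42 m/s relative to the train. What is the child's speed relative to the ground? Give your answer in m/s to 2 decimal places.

13.08 m/s

Taking east as x and north as y: train velocity = (-11.348, -2.850) m/s; child velocity relative to train = (-1.420, 0.000) m/s.
Velocity relative to ground = (-11.348, -2.850) + (-1.420, 0.000) = (-12.768, -2.850) m/s.
Speed = |(-12.768, -2.850)| = 13.082 m/s.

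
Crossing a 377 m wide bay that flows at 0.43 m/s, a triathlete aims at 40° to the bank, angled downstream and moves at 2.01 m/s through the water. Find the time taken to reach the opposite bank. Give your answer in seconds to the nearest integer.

The component of the triathlete's velocity perpendicular to the bank is 2.01 × sin 40° = 1.292 m/s.
The current is parallel to the bank, so it does not affect the crossing time.
Time = 377 / 1.292 = 291.795 s.

292 s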